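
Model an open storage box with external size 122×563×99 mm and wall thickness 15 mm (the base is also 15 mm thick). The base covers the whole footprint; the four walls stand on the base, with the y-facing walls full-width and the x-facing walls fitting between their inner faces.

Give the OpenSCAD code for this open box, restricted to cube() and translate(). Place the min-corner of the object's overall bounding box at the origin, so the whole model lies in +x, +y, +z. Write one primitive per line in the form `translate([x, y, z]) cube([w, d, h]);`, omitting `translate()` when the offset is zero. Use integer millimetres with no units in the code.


cube([122, 563, 15]);
translate([0, 0, 15]) cube([122, 15, 84]);
translate([0, 548, 15]) cube([122, 15, 84]);
translate([0, 15, 15]) cube([15, 533, 84]);
translate([107, 15, 15]) cube([15, 533, 84]);


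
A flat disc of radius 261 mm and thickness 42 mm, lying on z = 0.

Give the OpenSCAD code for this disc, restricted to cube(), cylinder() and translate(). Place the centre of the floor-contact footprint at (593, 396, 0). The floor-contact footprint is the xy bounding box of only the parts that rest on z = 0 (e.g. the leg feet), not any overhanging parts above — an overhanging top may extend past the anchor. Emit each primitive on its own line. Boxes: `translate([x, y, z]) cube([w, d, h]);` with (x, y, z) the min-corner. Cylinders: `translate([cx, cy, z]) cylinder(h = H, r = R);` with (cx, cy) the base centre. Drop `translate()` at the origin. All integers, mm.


translate([593, 396, 0]) cylinder(h = 42, r = 261);


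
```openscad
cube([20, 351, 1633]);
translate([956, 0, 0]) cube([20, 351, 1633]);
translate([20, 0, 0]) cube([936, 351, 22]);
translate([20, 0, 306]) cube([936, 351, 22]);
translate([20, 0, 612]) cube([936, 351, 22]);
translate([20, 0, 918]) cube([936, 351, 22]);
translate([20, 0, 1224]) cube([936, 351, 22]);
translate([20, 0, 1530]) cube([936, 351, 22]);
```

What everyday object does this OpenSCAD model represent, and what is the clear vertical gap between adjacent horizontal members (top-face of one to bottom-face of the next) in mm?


A bookshelf. The clear shelf gap is 284 mm.

Two tall side panels with 6 horizontal boards between them — a bookshelf. The first two shelf undersides are at z = 0 and z = 306; with shelf thickness 22, the clear gap is 306 − 0 − 22 = 284 mm.


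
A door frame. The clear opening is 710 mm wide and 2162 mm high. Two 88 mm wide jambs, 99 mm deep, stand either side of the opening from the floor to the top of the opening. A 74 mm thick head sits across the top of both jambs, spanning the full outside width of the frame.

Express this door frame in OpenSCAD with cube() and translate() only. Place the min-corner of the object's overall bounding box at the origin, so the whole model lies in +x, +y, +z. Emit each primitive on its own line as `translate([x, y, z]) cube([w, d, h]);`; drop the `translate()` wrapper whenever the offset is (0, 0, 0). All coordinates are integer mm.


cube([88, 99, 2162]);
translate([798, 0, 0]) cube([88, 99, 2162]);
translate([0, 0, 2162]) cube([886, 99, 74]);


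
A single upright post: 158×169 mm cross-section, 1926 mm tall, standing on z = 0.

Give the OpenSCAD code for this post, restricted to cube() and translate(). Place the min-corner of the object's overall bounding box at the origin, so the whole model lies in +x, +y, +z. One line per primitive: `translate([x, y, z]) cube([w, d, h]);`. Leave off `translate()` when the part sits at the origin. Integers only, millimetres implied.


cube([158, 169, 1926]);


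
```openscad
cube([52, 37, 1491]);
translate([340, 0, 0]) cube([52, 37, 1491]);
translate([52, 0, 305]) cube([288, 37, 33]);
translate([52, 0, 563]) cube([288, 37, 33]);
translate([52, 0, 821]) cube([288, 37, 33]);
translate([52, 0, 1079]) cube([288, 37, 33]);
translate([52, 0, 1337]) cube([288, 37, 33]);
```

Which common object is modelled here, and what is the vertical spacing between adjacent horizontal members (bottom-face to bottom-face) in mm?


A ladder. The rung spacing is 258 mm.

Two tall 52×37 posts with 5 short bars between them — a ladder. Adjacent rungs sit at z = 305 and z = 563, so the spacing is 563 − 305 = 258 mm.


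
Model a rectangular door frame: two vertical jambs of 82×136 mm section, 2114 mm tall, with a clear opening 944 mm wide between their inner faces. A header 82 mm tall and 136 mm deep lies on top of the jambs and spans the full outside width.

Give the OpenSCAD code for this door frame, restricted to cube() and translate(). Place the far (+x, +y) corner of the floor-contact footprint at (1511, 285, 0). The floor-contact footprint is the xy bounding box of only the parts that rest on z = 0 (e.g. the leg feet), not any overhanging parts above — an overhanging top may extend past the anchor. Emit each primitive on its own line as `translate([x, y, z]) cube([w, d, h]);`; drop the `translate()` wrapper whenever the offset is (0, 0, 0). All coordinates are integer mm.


translate([403, 149, 0]) cube([82, 136, 2114]);
translate([1429, 149, 0]) cube([82, 136, 2114]);
translate([403, 149, 2114]) cube([1108, 136, 82]);


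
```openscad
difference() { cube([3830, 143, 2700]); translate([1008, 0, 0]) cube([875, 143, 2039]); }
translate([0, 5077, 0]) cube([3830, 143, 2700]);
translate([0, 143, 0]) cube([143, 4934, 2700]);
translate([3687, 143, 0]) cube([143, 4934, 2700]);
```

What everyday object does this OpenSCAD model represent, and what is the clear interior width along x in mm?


A single room. The interior width is 3544 mm.

Four walls enclosing a rectangle with a door in the front wall — a room. Outside width 3830 minus two 143 mm walls gives 3544 mm.


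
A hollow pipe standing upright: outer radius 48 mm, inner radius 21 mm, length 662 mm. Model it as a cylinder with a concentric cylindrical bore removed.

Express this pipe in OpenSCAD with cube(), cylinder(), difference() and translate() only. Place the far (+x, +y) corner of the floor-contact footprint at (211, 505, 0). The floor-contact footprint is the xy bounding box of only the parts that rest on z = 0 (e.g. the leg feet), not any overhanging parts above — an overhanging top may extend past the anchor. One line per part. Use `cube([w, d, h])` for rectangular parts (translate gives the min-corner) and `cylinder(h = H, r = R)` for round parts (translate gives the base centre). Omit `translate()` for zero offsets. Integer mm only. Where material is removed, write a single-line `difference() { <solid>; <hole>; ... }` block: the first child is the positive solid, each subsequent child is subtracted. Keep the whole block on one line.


difference() { translate([163, 457, 0]) cylinder(h = 662, r = 48); translate([163, 457, 0]) cylinder(h = 662, r = 21); }


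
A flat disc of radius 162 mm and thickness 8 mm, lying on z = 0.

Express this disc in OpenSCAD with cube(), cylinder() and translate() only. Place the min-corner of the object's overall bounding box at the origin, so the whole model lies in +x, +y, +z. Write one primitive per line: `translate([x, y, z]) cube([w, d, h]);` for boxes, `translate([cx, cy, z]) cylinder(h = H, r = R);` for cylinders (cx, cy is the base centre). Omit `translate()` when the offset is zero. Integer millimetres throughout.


translate([162, 162, 0]) cylinder(h = 8, r = 162);


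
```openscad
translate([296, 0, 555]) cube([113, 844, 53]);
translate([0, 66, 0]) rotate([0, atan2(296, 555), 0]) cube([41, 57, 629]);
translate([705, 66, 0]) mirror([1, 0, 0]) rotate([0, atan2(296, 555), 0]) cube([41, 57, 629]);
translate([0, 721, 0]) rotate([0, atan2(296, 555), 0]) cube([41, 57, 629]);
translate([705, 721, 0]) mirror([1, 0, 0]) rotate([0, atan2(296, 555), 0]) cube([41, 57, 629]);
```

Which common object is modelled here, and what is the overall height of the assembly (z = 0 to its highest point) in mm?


A sawhorse. The overall height is 608 mm.

A beam across two mirrored pairs of raked legs — a sawhorse. The beam's underside is at z = 555 (matching the legs' vertical rise in atan2(296, 555)) and the beam is 53 mm tall, so its top is at 555 + 53 = 608 mm. The raked legs top out at the beam's underside, so that is the highest point.


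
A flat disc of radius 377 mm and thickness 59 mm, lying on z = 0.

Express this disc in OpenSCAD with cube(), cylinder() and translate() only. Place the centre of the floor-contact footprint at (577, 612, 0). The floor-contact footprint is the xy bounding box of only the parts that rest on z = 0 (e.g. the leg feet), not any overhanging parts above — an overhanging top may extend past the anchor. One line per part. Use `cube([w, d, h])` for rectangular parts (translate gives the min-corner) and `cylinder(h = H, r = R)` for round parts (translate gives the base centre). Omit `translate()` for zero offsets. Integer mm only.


translate([577, 612, 0]) cylinder(h = 59, r = 377);


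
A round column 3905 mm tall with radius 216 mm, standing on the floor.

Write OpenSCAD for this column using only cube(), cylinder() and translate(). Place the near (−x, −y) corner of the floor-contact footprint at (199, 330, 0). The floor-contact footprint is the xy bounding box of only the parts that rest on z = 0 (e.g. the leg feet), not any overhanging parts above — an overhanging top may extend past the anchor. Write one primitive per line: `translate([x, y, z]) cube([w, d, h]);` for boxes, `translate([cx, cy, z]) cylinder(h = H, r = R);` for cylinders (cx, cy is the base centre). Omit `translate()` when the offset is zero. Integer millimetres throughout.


translate([415, 546, 0]) cylinder(h = 3905, r = 216);


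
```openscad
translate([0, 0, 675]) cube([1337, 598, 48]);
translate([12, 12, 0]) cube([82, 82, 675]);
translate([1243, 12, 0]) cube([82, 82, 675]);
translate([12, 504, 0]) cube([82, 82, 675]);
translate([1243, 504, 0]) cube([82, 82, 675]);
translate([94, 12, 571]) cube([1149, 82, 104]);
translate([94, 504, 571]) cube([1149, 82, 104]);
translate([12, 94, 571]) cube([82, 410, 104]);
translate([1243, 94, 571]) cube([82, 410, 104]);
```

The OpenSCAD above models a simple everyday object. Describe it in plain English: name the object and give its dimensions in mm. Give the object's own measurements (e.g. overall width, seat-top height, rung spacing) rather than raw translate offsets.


A table: top 1337 mm (x) × 598 mm (y), 48 mm thick, upper face at z = 723 mm, on four 82×82 mm square legs, each inset 12 mm from the nearest pair of top edges from z = 0 to the bottom of the top. Four apron rails, 82 mm thick and 104 mm tall, run between adjacent legs with their top edges flush with the underside of the top and their outer faces flush with the legs' outer faces.


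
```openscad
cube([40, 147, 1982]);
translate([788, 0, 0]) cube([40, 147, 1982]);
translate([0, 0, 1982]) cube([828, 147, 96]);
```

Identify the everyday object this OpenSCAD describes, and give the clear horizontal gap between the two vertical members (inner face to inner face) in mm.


A door frame. The clear opening width is 748 mm.

Two 1982 mm tall posts with a header on top — a door frame. The left jamb is 40 mm wide at x = 0; the right jamb starts at x = 788. The clear opening is 788 − 40 = 748 mm.


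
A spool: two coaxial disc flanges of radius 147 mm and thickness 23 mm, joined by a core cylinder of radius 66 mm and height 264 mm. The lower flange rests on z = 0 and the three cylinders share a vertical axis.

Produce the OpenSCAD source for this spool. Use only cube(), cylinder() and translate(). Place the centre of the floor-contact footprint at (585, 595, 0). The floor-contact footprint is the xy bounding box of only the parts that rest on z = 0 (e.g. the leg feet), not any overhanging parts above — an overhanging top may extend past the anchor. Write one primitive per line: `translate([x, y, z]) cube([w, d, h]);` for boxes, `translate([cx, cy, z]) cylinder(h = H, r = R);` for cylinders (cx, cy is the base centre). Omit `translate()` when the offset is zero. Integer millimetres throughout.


translate([585, 595, 0]) cylinder(h = 23, r = 147);
translate([585, 595, 23]) cylinder(h = 264, r = 66);
translate([585, 595, 287]) cylinder(h = 23, r = 147);


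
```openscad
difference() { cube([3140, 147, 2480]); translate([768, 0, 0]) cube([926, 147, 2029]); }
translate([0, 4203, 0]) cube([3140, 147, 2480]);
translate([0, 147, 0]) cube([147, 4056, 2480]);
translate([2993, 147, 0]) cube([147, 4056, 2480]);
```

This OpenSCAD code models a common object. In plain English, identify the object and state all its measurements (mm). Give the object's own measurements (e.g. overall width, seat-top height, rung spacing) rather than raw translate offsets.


A single room: four walls, each 2480 mm tall and 147 mm thick, enclosing an outside footprint 3140×4350 mm (x × y), no floor or roof. The front and back walls (−y and +y sides) run the full x-width; the side walls fit between their inner faces. A door opening 926 mm wide and 2029 mm tall is cut through the front wall from the floor up, its −x edge 768 mm from the wall's −x end.


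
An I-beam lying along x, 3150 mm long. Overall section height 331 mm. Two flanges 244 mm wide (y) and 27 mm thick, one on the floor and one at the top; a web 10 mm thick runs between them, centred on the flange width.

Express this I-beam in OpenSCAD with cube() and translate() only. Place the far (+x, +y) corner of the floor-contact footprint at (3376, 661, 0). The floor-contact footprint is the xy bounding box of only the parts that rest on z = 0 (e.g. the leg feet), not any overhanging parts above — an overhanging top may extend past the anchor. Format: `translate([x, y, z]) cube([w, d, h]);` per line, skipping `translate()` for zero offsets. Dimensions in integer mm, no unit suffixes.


translate([226, 417, 0]) cube([3150, 244, 27]);
translate([226, 534, 27]) cube([3150, 10, 277]);
translate([226, 417, 304]) cube([3150, 244, 27]);


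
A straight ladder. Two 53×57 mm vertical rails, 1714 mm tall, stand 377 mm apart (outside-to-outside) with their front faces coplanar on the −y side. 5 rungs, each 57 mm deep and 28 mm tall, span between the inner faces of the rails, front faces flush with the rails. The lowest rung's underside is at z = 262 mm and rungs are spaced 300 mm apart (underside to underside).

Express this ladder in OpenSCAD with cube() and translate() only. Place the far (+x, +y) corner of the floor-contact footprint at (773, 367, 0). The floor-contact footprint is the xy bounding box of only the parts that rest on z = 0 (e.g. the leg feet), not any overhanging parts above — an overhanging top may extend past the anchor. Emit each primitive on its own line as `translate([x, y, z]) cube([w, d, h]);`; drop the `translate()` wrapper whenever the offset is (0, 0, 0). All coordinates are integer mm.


translate([396, 310, 0]) cube([53, 57, 1714]);
translate([720, 310, 0]) cube([53, 57, 1714]);
translate([449, 310, 262]) cube([271, 57, 28]);
translate([449, 310, 562]) cube([271, 57, 28]);
translate([449, 310, 862]) cube([271, 57, 28]);
translate([449, 310, 1162]) cube([271, 57, 28]);
translate([449, 310, 1462]) cube([271, 57, 28]);


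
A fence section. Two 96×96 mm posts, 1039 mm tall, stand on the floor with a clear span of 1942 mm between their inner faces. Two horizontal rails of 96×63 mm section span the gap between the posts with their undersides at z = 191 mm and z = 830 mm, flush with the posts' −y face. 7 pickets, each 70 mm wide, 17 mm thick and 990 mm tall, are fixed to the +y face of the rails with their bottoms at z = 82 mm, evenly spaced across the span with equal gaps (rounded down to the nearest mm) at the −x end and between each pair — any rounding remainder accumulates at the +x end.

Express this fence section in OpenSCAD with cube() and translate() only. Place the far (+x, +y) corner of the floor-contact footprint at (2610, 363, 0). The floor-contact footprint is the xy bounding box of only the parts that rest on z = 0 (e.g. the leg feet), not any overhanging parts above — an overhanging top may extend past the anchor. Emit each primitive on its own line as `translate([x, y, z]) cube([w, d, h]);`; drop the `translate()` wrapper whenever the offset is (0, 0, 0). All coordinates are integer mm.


translate([476, 267, 0]) cube([96, 96, 1039]);
translate([2514, 267, 0]) cube([96, 96, 1039]);
translate([572, 267, 191]) cube([1942, 96, 63]);
translate([572, 267, 830]) cube([1942, 96, 63]);
translate([753, 363, 82]) cube([70, 17, 990]);
translate([1004, 363, 82]) cube([70, 17, 990]);
translate([1255, 363, 82]) cube([70, 17, 990]);
translate([1506, 363, 82]) cube([70, 17, 990]);
translate([1757, 363, 82]) cube([70, 17, 990]);
translate([2008, 363, 82]) cube([70, 17, 990]);
translate([2259, 363, 82]) cube([70, 17, 990]);


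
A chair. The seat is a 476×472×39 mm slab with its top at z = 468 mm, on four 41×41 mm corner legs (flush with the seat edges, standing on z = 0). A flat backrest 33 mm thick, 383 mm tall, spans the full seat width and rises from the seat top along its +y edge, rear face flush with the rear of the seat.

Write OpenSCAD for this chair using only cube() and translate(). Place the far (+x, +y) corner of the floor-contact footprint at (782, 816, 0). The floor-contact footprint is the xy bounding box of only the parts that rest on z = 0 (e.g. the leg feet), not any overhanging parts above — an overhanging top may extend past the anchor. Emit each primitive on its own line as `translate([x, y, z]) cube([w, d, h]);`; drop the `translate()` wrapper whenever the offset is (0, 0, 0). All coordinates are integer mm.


translate([306, 344, 429]) cube([476, 472, 39]);
translate([306, 344, 0]) cube([41, 41, 429]);
translate([741, 344, 0]) cube([41, 41, 429]);
translate([306, 775, 0]) cube([41, 41, 429]);
translate([741, 775, 0]) cube([41, 41, 429]);
translate([306, 783, 468]) cube([476, 33, 383]);


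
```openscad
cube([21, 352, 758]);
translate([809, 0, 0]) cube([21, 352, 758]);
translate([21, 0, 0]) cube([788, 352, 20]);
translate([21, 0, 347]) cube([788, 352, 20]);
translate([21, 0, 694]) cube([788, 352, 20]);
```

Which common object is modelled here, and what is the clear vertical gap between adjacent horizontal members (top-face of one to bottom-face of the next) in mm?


A bookshelf. The clear shelf gap is 327 mm.

Two tall side panels with 3 horizontal boards between them — a bookshelf. The first two shelf undersides are at z = 0 and z = 347; with shelf thickness 20, the clear gap is 347 − 0 − 20 = 327 mm.


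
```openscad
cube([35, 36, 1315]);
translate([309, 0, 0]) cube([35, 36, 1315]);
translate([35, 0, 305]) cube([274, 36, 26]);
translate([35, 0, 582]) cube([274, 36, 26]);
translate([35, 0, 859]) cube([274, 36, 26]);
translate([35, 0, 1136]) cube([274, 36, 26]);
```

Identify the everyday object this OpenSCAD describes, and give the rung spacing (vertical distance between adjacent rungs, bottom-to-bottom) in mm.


A ladder. The rung spacing is 277 mm.

Two tall 35×36 posts with 4 short bars between them — a ladder. Adjacent rungs sit at z = 305 and z = 582, so the spacing is 582 − 305 = 277 mm.


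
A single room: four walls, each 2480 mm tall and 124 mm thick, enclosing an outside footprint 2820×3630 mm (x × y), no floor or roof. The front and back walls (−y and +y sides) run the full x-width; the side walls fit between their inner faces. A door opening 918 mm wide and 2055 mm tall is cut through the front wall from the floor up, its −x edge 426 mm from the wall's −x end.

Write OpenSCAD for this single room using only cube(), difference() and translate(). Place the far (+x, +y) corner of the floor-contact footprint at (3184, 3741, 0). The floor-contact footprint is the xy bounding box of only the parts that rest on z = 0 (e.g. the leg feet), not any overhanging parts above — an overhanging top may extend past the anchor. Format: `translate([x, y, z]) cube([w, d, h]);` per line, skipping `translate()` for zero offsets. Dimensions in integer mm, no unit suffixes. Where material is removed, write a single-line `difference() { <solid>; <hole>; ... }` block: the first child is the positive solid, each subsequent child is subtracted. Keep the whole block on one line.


difference() { translate([364, 111, 0]) cube([2820, 124, 2480]); translate([790, 111, 0]) cube([918, 124, 2055]); }
translate([364, 3617, 0]) cube([2820, 124, 2480]);
translate([364, 235, 0]) cube([124, 3382, 2480]);
translate([3060, 235, 0]) cube([124, 3382, 2480]);


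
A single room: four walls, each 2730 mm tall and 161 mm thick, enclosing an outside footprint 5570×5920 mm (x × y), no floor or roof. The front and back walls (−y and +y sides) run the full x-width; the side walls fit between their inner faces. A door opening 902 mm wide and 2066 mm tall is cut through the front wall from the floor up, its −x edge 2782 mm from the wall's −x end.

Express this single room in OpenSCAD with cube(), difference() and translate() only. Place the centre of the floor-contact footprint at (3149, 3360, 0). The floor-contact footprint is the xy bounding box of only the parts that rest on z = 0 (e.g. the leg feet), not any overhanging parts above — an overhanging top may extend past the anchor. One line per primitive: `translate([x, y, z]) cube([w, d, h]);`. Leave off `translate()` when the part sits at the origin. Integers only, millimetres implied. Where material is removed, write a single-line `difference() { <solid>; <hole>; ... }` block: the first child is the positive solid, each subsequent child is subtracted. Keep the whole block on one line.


difference() { translate([364, 400, 0]) cube([5570, 161, 2730]); translate([3146, 400, 0]) cube([902, 161, 2066]); }
translate([364, 6159, 0]) cube([5570, 161, 2730]);
translate([364, 561, 0]) cube([161, 5598, 2730]);
translate([5773, 561, 0]) cube([161, 5598, 2730]);


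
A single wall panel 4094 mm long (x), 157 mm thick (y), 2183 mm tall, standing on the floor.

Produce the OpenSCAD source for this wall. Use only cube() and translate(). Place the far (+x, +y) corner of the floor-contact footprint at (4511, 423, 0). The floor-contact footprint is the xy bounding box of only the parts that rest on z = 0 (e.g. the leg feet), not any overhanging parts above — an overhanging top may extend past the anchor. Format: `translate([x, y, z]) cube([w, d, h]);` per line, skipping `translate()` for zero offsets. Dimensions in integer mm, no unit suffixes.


translate([417, 266, 0]) cube([4094, 157, 2183]);


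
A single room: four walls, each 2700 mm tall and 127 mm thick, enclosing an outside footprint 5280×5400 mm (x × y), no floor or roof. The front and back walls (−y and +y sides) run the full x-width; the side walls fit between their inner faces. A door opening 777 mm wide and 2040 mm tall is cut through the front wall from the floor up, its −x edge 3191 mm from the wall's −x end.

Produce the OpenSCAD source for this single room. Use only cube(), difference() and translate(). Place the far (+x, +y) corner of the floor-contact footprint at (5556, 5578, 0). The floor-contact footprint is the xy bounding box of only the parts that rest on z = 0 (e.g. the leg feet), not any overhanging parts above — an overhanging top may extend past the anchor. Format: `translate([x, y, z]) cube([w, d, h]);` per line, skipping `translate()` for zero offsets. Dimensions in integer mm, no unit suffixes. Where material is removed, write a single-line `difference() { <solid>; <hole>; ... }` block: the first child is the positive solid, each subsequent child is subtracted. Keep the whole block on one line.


difference() { translate([276, 178, 0]) cube([5280, 127, 2700]); translate([3467, 178, 0]) cube([777, 127, 2040]); }
translate([276, 5451, 0]) cube([5280, 127, 2700]);
translate([276, 305, 0]) cube([127, 5146, 2700]);
translate([5429, 305, 0]) cube([127, 5146, 2700]);


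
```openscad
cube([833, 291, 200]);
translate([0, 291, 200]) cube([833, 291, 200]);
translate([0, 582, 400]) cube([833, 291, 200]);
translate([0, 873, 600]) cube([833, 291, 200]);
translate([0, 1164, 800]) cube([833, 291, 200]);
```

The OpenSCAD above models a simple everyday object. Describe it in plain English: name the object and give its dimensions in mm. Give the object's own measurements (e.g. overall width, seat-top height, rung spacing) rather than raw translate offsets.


A straight staircase of 5 solid steps. Each step is 833 mm wide (x), 291 mm deep (y, the going) and 200 mm tall (the rise). The first step rests on the floor; each subsequent step sits one going further in +y and one rise higher in +z, directly behind and above the previous step with no overlap.


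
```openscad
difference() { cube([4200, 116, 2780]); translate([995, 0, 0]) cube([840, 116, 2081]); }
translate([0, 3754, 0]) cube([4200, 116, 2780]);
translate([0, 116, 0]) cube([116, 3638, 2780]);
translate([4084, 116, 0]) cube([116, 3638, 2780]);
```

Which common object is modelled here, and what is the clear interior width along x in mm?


A single room. The interior width is 3968 mm.

Four walls enclosing a rectangle with a door in the front wall — a room. Outside width 4200 minus two 116 mm walls gives 3968 mm.


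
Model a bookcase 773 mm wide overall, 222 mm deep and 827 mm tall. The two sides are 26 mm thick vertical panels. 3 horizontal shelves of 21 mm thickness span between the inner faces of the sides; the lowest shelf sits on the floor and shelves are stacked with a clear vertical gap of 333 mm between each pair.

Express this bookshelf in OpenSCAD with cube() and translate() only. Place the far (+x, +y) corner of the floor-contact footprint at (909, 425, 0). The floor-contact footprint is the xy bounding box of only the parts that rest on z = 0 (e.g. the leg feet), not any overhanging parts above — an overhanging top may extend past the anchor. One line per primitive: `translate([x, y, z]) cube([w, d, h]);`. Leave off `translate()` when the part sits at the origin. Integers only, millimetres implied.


translate([136, 203, 0]) cube([26, 222, 827]);
translate([883, 203, 0]) cube([26, 222, 827]);
translate([162, 203, 0]) cube([721, 222, 21]);
translate([162, 203, 354]) cube([721, 222, 21]);
translate([162, 203, 708]) cube([721, 222, 21]);


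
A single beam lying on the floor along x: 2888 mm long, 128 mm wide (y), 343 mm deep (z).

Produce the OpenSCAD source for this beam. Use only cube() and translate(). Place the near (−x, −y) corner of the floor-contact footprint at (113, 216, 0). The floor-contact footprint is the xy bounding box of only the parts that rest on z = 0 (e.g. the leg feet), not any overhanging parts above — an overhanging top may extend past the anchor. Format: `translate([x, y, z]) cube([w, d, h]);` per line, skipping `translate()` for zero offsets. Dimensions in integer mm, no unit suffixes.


translate([113, 216, 0]) cube([2888, 128, 343]);


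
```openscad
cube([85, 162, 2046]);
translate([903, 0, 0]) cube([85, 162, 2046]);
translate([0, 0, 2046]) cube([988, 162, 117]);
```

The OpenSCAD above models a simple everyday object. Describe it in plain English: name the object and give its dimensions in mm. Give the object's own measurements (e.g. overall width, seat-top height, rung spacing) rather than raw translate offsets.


A door frame. The clear opening is 818 mm wide and 2046 mm high. Two 85 mm wide jambs, 162 mm deep, stand either side of the opening from the floor to the top of the opening. A 117 mm thick head sits across the top of both jambs, spanning the full outside width of the frame.


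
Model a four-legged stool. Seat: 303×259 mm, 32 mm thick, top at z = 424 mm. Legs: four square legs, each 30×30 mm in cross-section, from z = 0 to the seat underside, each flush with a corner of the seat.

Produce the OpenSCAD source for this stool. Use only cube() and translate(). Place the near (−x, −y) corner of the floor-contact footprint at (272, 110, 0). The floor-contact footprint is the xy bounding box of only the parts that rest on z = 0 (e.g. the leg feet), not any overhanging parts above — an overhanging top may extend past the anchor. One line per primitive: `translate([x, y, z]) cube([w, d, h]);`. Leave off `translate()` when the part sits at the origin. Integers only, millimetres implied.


translate([272, 110, 392]) cube([303, 259, 32]);
translate([272, 110, 0]) cube([30, 30, 392]);
translate([545, 110, 0]) cube([30, 30, 392]);
translate([272, 339, 0]) cube([30, 30, 392]);
translate([545, 339, 0]) cube([30, 30, 392]);


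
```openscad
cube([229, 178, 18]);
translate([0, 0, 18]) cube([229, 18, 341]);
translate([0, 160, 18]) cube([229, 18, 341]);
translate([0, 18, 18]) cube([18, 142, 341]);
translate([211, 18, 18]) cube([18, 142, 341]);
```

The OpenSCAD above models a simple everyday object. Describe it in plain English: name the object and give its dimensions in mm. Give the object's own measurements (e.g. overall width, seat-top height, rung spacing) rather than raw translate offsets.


An open-topped rectangular box: outside dimensions 229×178×359 mm, with a uniform wall and base thickness of 18 mm. The base is a full 229×178 slab on the floor; four walls sit on top of the base. The front and back walls (the −y and +y sides) span the full width; the two side walls fit between them.


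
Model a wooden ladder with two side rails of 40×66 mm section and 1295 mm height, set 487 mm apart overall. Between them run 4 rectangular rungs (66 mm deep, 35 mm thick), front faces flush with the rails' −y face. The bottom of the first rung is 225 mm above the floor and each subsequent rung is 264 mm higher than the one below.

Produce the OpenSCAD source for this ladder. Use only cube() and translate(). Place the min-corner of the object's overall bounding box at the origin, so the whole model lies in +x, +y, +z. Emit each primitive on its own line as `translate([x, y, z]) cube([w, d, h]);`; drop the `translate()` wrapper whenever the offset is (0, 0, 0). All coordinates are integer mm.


cube([40, 66, 1295]);
translate([447, 0, 0]) cube([40, 66, 1295]);
translate([40, 0, 225]) cube([407, 66, 35]);
translate([40, 0, 489]) cube([407, 66, 35]);
translate([40, 0, 753]) cube([407, 66, 35]);
translate([40, 0, 1017]) cube([407, 66, 35]);


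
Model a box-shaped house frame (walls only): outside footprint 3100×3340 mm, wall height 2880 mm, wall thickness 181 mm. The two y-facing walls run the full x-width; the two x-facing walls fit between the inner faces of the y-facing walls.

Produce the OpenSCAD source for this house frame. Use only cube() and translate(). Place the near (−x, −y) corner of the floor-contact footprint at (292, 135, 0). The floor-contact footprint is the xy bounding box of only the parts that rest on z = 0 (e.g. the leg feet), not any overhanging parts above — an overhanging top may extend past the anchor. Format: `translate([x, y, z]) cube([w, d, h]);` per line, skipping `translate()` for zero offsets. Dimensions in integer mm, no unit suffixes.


translate([292, 135, 0]) cube([3100, 181, 2880]);
translate([292, 3294, 0]) cube([3100, 181, 2880]);
translate([292, 316, 0]) cube([181, 2978, 2880]);
translate([3211, 316, 0]) cube([181, 2978, 2880]);


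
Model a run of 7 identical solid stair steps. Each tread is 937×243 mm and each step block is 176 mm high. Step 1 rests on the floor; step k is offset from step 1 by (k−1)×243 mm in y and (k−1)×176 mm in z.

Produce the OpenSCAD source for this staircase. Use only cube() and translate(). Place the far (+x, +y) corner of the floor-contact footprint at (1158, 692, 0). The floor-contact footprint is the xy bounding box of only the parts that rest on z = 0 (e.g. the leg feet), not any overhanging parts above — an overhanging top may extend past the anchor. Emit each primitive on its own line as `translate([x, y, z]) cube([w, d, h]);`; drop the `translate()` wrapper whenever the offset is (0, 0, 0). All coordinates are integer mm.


translate([221, 449, 0]) cube([937, 243, 176]);
translate([221, 692, 176]) cube([937, 243, 176]);
translate([221, 935, 352]) cube([937, 243, 176]);
translate([221, 1178, 528]) cube([937, 243, 176]);
translate([221, 1421, 704]) cube([937, 243, 176]);
translate([221, 1664, 880]) cube([937, 243, 176]);
translate([221, 1907, 1056]) cube([937, 243, 176]);


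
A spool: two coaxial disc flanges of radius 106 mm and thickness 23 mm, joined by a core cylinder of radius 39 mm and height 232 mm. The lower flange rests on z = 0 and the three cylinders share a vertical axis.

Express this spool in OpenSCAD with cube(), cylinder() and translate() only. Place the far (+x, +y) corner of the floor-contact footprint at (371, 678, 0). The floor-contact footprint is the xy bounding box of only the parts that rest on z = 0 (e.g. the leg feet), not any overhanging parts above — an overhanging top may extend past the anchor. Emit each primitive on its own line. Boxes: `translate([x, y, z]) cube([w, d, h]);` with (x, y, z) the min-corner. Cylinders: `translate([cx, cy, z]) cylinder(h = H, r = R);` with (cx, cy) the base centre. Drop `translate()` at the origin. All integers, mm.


translate([265, 572, 0]) cylinder(h = 23, r = 106);
translate([265, 572, 23]) cylinder(h = 232, r = 39);
translate([265, 572, 255]) cylinder(h = 23, r = 106);


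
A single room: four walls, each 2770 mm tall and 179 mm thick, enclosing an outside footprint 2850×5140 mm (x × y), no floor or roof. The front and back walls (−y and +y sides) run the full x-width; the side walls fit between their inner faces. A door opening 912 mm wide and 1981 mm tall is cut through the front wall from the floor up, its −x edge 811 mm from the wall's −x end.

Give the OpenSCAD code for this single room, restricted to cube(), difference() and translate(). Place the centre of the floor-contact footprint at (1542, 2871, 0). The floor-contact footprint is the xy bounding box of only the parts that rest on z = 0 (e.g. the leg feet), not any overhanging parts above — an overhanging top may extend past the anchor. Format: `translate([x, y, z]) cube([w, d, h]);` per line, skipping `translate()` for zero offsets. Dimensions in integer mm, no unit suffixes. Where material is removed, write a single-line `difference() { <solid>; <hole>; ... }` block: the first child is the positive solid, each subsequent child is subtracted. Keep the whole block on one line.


difference() { translate([117, 301, 0]) cube([2850, 179, 2770]); translate([928, 301, 0]) cube([912, 179, 1981]); }
translate([117, 5262, 0]) cube([2850, 179, 2770]);
translate([117, 480, 0]) cube([179, 4782, 2770]);
translate([2788, 480, 0]) cube([179, 4782, 2770]);


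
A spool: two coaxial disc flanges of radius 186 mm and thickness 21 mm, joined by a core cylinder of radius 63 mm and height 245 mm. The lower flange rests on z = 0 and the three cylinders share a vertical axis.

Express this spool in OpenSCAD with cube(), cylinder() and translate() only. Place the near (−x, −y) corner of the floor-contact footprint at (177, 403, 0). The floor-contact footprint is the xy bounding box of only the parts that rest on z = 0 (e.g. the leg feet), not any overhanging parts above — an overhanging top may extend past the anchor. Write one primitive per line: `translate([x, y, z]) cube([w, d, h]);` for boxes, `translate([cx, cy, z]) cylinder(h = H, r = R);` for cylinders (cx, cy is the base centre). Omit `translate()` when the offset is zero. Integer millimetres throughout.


translate([363, 589, 0]) cylinder(h = 21, r = 186);
translate([363, 589, 21]) cylinder(h = 245, r = 63);
translate([363, 589, 266]) cylinder(h = 21, r = 186);


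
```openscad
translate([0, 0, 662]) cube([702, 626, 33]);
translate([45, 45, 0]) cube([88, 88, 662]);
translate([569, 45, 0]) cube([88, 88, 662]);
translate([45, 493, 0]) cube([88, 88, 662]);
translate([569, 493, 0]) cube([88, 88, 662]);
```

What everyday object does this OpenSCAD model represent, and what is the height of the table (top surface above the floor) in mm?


A table. The table height is 695 mm.

A 702×626×33 slab sits at z = 662 on four 88 mm square posts — a table. The top surface is at 662 + 33 = 695 mm.


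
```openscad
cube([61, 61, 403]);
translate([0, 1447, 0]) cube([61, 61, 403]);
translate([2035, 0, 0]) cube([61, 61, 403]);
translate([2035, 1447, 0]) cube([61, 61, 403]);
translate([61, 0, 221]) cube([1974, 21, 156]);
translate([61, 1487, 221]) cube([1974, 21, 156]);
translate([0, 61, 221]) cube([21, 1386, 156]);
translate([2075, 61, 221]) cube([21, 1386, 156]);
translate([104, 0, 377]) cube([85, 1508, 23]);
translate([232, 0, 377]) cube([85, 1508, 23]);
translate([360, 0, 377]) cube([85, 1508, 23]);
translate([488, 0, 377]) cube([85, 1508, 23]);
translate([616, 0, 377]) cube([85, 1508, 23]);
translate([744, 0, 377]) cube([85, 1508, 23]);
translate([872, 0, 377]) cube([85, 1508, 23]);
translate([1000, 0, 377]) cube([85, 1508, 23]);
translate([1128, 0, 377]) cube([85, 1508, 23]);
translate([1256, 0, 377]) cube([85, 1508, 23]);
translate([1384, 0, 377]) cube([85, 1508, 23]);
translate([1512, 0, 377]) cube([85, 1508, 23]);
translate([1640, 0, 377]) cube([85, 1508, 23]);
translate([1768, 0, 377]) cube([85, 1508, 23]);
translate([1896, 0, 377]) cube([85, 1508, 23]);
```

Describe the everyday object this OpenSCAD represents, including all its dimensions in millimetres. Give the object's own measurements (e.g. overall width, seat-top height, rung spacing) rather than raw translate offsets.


A bed frame 2096 mm long (x) by 1508 mm wide (y). Four 61×61 mm corner posts, 403 mm tall, at the corners of the footprint. Four rails of 21 mm thickness and 156 mm height run between adjacent posts with their undersides at z = 221 mm, their outer faces flush with the outside of the frame (the two x-running rails run between the posts' inner faces; the two y-running rails run between the posts' inner faces). 15 slats, each 85 mm wide (x) and 23 mm thick, lie across the top of the two x-running rails, running the full 1508 mm width of the frame in y; along x they sit between the end posts with a 43 mm gap after the −x posts and between neighbouring slats, leaving 54 mm before the +x posts.


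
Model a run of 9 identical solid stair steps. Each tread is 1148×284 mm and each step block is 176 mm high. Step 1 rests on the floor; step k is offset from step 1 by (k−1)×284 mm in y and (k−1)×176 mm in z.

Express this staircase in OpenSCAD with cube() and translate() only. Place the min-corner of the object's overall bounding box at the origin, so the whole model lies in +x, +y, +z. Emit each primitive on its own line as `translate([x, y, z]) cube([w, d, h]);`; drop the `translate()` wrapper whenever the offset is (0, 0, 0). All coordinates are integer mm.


cube([1148, 284, 176]);
translate([0, 284, 176]) cube([1148, 284, 176]);
translate([0, 568, 352]) cube([1148, 284, 176]);
translate([0, 852, 528]) cube([1148, 284, 176]);
translate([0, 1136, 704]) cube([1148, 284, 176]);
translate([0, 1420, 880]) cube([1148, 284, 176]);
translate([0, 1704, 1056]) cube([1148, 284, 176]);
translate([0, 1988, 1232]) cube([1148, 284, 176]);
translate([0, 2272, 1408]) cube([1148, 284, 176]);


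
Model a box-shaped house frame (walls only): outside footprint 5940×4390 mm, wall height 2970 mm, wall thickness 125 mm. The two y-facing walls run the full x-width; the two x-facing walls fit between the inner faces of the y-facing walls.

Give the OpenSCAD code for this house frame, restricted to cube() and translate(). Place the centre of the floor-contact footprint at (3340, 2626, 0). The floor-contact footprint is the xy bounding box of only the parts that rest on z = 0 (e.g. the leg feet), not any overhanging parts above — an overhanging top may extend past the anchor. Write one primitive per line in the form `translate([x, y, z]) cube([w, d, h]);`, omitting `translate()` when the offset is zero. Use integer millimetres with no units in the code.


translate([370, 431, 0]) cube([5940, 125, 2970]);
translate([370, 4696, 0]) cube([5940, 125, 2970]);
translate([370, 556, 0]) cube([125, 4140, 2970]);
translate([6185, 556, 0]) cube([125, 4140, 2970]);


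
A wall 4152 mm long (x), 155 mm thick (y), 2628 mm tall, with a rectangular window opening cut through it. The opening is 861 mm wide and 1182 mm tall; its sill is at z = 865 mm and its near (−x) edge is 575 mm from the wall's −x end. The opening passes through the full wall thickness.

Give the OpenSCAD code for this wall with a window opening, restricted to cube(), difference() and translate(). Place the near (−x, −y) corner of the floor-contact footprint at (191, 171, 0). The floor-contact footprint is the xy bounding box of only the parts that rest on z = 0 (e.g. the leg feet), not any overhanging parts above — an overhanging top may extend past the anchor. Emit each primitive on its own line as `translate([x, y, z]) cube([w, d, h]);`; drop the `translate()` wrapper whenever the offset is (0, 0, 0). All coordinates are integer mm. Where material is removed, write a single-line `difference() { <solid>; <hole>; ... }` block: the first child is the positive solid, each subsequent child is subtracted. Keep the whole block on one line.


difference() { translate([191, 171, 0]) cube([4152, 155, 2628]); translate([766, 171, 865]) cube([861, 155, 1182]); }
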